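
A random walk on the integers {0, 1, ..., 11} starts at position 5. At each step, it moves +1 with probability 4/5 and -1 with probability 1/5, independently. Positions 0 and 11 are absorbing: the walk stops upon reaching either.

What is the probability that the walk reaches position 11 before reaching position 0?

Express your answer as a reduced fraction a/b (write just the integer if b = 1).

Answer: 1396736/1398101

Derivation:
Biased walk: p = 4/5, q = 1/5, r = q/p = 1/4
Gambler's ruin: P(hit 11 before 0 | start at 5) = (1 - r^a)/(1 - r^N)
r^5 = 1/1024; r^11 = 1/4194304
P = (1 - 1/1024) / (1 - 1/4194304) = 1023/1024 / 4194303/4194304 = 1396736/1398101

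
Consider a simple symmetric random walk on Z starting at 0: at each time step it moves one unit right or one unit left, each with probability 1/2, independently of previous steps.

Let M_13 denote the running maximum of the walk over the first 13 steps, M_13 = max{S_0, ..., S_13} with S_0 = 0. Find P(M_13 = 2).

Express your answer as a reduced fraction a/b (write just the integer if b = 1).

Let M_13 = max(S_0,...,S_13). Use the reflection principle: for j ≥ 1, #{paths with M_13 ≥ j} = #{S_13 ≥ j} + #{S_13 ≥ j+1}.
By reflection, #{M_13 ≥ 2} = #{S_13 ≥ 2} + #{S_13 ≥ 3} = 2380 + 2380 = 4760.
#{M_13 ≥ 3} = #{S_13 ≥ 3} + #{S_13 ≥ 4} = 2380 + 1093 = 3473.
#{M_13 = 2} = 4760 - 3473 = 1287.
P(M_13 = 2) = 1287/8192 = 1287/8192

Answer: 1287/8192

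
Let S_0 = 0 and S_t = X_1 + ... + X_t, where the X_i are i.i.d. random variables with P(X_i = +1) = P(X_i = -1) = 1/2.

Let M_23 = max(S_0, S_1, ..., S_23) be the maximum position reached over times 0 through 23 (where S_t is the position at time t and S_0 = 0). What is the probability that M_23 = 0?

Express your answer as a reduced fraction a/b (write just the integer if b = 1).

Answer: 676039/4194304

Derivation:
Let M_23 = max(S_0,...,S_23). Use the reflection principle: for j ≥ 1, #{paths with M_23 ≥ j} = #{S_23 ≥ j} + #{S_23 ≥ j+1}.
P(M_23 ≥ 0) = 1 since S_0 = 0, so #{M_23 ≥ 0} = 8388608.
#{M_23 ≥ 1} = #{S_23 ≥ 1} + #{S_23 ≥ 2} = 4194304 + 2842226 = 7036530.
#{M_23 = 0} = 8388608 - 7036530 = 1352078.
P(M_23 = 0) = 1352078/8388608 = 676039/4194304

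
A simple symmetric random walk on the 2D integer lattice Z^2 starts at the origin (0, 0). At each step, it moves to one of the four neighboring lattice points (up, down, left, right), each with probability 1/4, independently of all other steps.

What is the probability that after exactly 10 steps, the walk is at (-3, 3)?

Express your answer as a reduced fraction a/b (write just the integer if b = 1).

Let h be the number of horizontal steps (so 10-h are vertical). To end at (-3,3) need (h-3)/2 right-steps and ((10-h)+3)/2 up-steps.
Sum over h with 3 ≤ h ≤ 7, h ≡ 1 (mod 2), 10-h ≡ 1 (mod 2):
h=3: C(10,3)·C(3,0)·C(7,5) = 120·1·21 = 2520
h=5: C(10,5)·C(5,1)·C(5,4) = 252·5·5 = 6300
h=7: C(10,7)·C(7,2)·C(3,3) = 120·21·1 = 2520
Total favorable: 11340
Total paths: 4^10 = 1048576
P = 11340/1048576 = 2835/262144

Answer: 2835/262144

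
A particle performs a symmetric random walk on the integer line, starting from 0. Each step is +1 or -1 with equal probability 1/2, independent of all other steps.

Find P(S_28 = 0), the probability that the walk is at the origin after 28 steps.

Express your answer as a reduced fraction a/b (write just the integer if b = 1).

To return to 0 after 28 steps: need exactly 14 steps of +1 and 14 of -1.
Favorable paths: C(28,14) = 40116600
Total paths: 2^28 = 268435456
P = 40116600/268435456 = 5014575/33554432

Answer: 5014575/33554432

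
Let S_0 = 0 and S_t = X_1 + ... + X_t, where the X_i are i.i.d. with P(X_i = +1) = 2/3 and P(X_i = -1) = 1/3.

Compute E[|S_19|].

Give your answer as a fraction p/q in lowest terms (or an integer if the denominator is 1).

Answer: 2556256903/387420489

Derivation:
S_19 takes values m ≡ 1 (mod 2) with |m| ≤ 19; P(S_19=m) = C(19,(19+m)/2) · (2/3)^((19+m)/2) · (1/3)^((19-m)/2).
Distribution: P(S=-19)=1/1162261467, P(S=-17)=38/1162261467, P(S=-15)=76/129140163, P(S=-13)=2584/387420489, P(S=-11)=20672/387420489, P(S=-9)=41344/129140163, P(S=-7)=578816/387420489, P(S=-5)=2149888/387420489, P(S=-3)=2149888/129140163, P(S=-1)=47297536/1162261467, P(S=1)=94595072/1162261467, P(S=3)=17199104/129140163, P(S=5)=68796416/387420489, P(S=7)=74088448/387420489, P(S=9)=21168128/129140163, P(S=11)=42336256/387420489, P(S=13)=21168128/387420489, P(S=15)=2490368/129140163, P(S=17)=4980736/1162261467, P(S=19)=524288/1162261467
E[|S_19|] = Σ_m |m|·P(S_19=m) = 2556256903/387420489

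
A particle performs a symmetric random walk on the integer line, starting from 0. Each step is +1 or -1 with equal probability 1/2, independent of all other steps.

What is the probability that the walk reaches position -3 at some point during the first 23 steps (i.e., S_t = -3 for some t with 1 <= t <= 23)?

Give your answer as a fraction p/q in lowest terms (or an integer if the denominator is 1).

Answer: 2270193/4194304

Derivation:
Count via complement. Let g(t,s) = #length-t paths at position s with S_1..S_t all ≠ -3.
g(t,s) = g(t-1,s-1) + g(t-1,s+1) for s ≠ -3; g(t,-3) = 0.
t=0: g(0,0)=1
t=1: g(1,-1)=1 g(1,1)=1
t=2: g(2,-2)=1 g(2,0)=2 g(2,2)=1
t=3: g(3,-1)=3 g(3,1)=3 g(3,3)=1
t=4: g(4,-2)=3 g(4,0)=6 g(4,2)=4 g(4,4)=1
t=5: g(5,-1)=9 g(5,1)=10 g(5,3)=5 g(5,5)=1
t=6: g(6,-2)=9 g(6,0)=19 g(6,2)=15 g(6,4)=6 g(6,6)=1
t=7: g(7,-1)=28 g(7,1)=34 g(7,3)=21 g(7,5)=7 g(7,7)=1
t=8: g(8,-2)=28 g(8,0)=62 g(8,2)=55 g(8,4)=28 g(8,6)=8 g(8,8)=1
t=9: g(9,-1)=90 g(9,1)=117 g(9,3)=83 g(9,5)=36 g(9,7)=9 g(9,9)=1
t=10: g(10,-2)=90 g(10,0)=207 g(10,2)=200 g(10,4)=119 g(10,6)=45 g(10,8)=10 g(10,10)=1
t=11: g(11,-1)=297 g(11,1)=407 g(11,3)=319 g(11,5)=164 g(11,7)=55 g(11,9)=11 g(11,11)=1
t=12: g(12,-2)=297 g(12,0)=704 g(12,2)=726 g(12,4)=483 g(12,6)=219 g(12,8)=66 g(12,10)=12 g(12,12)=1
t=13: g(13,-1)=1001 g(13,1)=1430 g(13,3)=1209 g(13,5)=702 g(13,7)=285 g(13,9)=78 g(13,11)=13 g(13,13)=1
t=14: g(14,-2)=1001 g(14,0)=2431 g(14,2)=2639 g(14,4)=1911 g(14,6)=987 g(14,8)=363 g(14,10)=91 g(14,12)=14 g(14,14)=1
t=15: g(15,-1)=3432 g(15,1)=5070 g(15,3)=4550 g(15,5)=2898 g(15,7)=1350 g(15,9)=454 g(15,11)=105 g(15,13)=15 g(15,15)=1
t=16: g(16,-2)=3432 g(16,0)=8502 g(16,2)=9620 g(16,4)=7448 g(16,6)=4248 g(16,8)=1804 g(16,10)=559 g(16,12)=120 g(16,14)=16 g(16,16)=1
t=17: g(17,-1)=11934 g(17,1)=18122 g(17,3)=17068 g(17,5)=11696 g(17,7)=6052 g(17,9)=2363 g(17,11)=679 g(17,13)=136 g(17,15)=17 g(17,17)=1
t=18: g(18,-2)=11934 g(18,0)=30056 g(18,2)=35190 g(18,4)=28764 g(18,6)=17748 g(18,8)=8415 g(18,10)=3042 g(18,12)=815 g(18,14)=153 g(18,16)=18 g(18,18)=1
t=19: g(19,-1)=41990 g(19,1)=65246 g(19,3)=63954 g(19,5)=46512 g(19,7)=26163 g(19,9)=11457 g(19,11)=3857 g(19,13)=968 g(19,15)=171 g(19,17)=19 g(19,19)=1
t=20: g(20,-2)=41990 g(20,0)=107236 g(20,2)=129200 g(20,4)=110466 g(20,6)=72675 g(20,8)=37620 g(20,10)=15314 g(20,12)=4825 g(20,14)=1139 g(20,16)=190 g(20,18)=20 g(20,20)=1
t=21: g(21,-1)=149226 g(21,1)=236436 g(21,3)=239666 g(21,5)=183141 g(21,7)=110295 g(21,9)=52934 g(21,11)=20139 g(21,13)=5964 g(21,15)=1329 g(21,17)=210 g(21,19)=21 g(21,21)=1
t=22: g(22,-2)=149226 g(22,0)=385662 g(22,2)=476102 g(22,4)=422807 g(22,6)=293436 g(22,8)=163229 g(22,10)=73073 g(22,12)=26103 g(22,14)=7293 g(22,16)=1539 g(22,18)=231 g(22,20)=22 g(22,22)=1
t=23: g(23,-1)=534888 g(23,1)=861764 g(23,3)=898909 g(23,5)=716243 g(23,7)=456665 g(23,9)=236302 g(23,11)=99176 g(23,13)=33396 g(23,15)=8832 g(23,17)=1770 g(23,19)=253 g(23,21)=23 g(23,23)=1
Paths never hitting -3: Σ_s g(23,s) = 3848222
Paths hitting -3: 2^23 - 3848222 = 4540386
P = 4540386/8388608 = 2270193/4194304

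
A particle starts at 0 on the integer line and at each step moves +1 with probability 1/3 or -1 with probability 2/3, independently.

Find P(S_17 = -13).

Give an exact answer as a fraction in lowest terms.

To reach position -13 after 17 steps: need 2 steps of +1 and 15 steps of -1.
Number of such sequences: C(17,2) = 136
Each has probability (1/3)^2 · (2/3)^15 = 32768/129140163
P = 136 · 32768/129140163 = 4456448/129140163

Answer: 4456448/129140163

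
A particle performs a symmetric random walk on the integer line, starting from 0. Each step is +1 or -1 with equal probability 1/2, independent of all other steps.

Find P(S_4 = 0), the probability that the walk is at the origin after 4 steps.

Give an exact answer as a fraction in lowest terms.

Answer: 3/8

Derivation:
To return to 0 after 4 steps: need exactly 2 steps of +1 and 2 of -1.
Favorable paths: C(4,2) = 6
Total paths: 2^4 = 16
P = 6/16 = 3/8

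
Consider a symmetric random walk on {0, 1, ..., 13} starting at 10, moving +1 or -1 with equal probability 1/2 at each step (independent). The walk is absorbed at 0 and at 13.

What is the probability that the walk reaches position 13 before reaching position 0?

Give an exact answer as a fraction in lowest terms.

Answer: 10/13

Derivation:
Symmetric walk (p = 1/2): the harmonic-function argument gives P(hit 13 before 0 | start at 10) = a/N.
P = 10/13 = 10/13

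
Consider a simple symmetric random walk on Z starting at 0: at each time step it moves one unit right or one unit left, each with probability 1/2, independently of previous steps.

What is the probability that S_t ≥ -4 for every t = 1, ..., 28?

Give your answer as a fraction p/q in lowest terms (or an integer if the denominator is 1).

Answer: 87922215/134217728

Derivation:
Let f(t,s) = #length-t paths at position s with S_1..S_t all ≥ -4.
f(t,s) = f(t-1,s-1) + f(t-1,s+1) for s ≥ -4; f(t,s) = 0 for s < -4.
t=0: f(0,0)=1
t=1: f(1,-1)=1 f(1,1)=1
t=2: f(2,-2)=1 f(2,0)=2 f(2,2)=1
t=3: f(3,-3)=1 f(3,-1)=3 f(3,1)=3 f(3,3)=1
t=4: f(4,-4)=1 f(4,-2)=4 f(4,0)=6 f(4,2)=4 f(4,4)=1
t=5: f(5,-3)=5 f(5,-1)=10 f(5,1)=10 f(5,3)=5 f(5,5)=1
t=6: f(6,-4)=5 f(6,-2)=15 f(6,0)=20 f(6,2)=15 f(6,4)=6 f(6,6)=1
t=7: f(7,-3)=20 f(7,-1)=35 f(7,1)=35 f(7,3)=21 f(7,5)=7 f(7,7)=1
t=8: f(8,-4)=20 f(8,-2)=55 f(8,0)=70 f(8,2)=56 f(8,4)=28 f(8,6)=8 f(8,8)=1
t=9: f(9,-3)=75 f(9,-1)=125 f(9,1)=126 f(9,3)=84 f(9,5)=36 f(9,7)=9 f(9,9)=1
t=10: f(10,-4)=75 f(10,-2)=200 f(10,0)=251 f(10,2)=210 f(10,4)=120 f(10,6)=45 f(10,8)=10 f(10,10)=1
t=11: f(11,-3)=275 f(11,-1)=451 f(11,1)=461 f(11,3)=330 f(11,5)=165 f(11,7)=55 f(11,9)=11 f(11,11)=1
t=12: f(12,-4)=275 f(12,-2)=726 f(12,0)=912 f(12,2)=791 f(12,4)=495 f(12,6)=220 f(12,8)=66 f(12,10)=12 f(12,12)=1
t=13: f(13,-3)=1001 f(13,-1)=1638 f(13,1)=1703 f(13,3)=1286 f(13,5)=715 f(13,7)=286 f(13,9)=78 f(13,11)=13 f(13,13)=1
t=14: f(14,-4)=1001 f(14,-2)=2639 f(14,0)=3341 f(14,2)=2989 f(14,4)=2001 f(14,6)=1001 f(14,8)=364 f(14,10)=91 f(14,12)=14 f(14,14)=1
t=15: f(15,-3)=3640 f(15,-1)=5980 f(15,1)=6330 f(15,3)=4990 f(15,5)=3002 f(15,7)=1365 f(15,9)=455 f(15,11)=105 f(15,13)=15 f(15,15)=1
t=16: f(16,-4)=3640 f(16,-2)=9620 f(16,0)=12310 f(16,2)=11320 f(16,4)=7992 f(16,6)=4367 f(16,8)=1820 f(16,10)=560 f(16,12)=120 f(16,14)=16 f(16,16)=1
t=17: f(17,-3)=13260 f(17,-1)=21930 f(17,1)=23630 f(17,3)=19312 f(17,5)=12359 f(17,7)=6187 f(17,9)=2380 f(17,11)=680 f(17,13)=136 f(17,15)=17 f(17,17)=1
t=18: f(18,-4)=13260 f(18,-2)=35190 f(18,0)=45560 f(18,2)=42942 f(18,4)=31671 f(18,6)=18546 f(18,8)=8567 f(18,10)=3060 f(18,12)=816 f(18,14)=153 f(18,16)=18 f(18,18)=1
t=19: f(19,-3)=48450 f(19,-1)=80750 f(19,1)=88502 f(19,3)=74613 f(19,5)=50217 f(19,7)=27113 f(19,9)=11627 f(19,11)=3876 f(19,13)=969 f(19,15)=171 f(19,17)=19 f(19,19)=1
t=20: f(20,-4)=48450 f(20,-2)=129200 f(20,0)=169252 f(20,2)=163115 f(20,4)=124830 f(20,6)=77330 f(20,8)=38740 f(20,10)=15503 f(20,12)=4845 f(20,14)=1140 f(20,16)=190 f(20,18)=20 f(20,20)=1
t=21: f(21,-3)=177650 f(21,-1)=298452 f(21,1)=332367 f(21,3)=287945 f(21,5)=202160 f(21,7)=116070 f(21,9)=54243 f(21,11)=20348 f(21,13)=5985 f(21,15)=1330 f(21,17)=210 f(21,19)=21 f(21,21)=1
t=22: f(22,-4)=177650 f(22,-2)=476102 f(22,0)=630819 f(22,2)=620312 f(22,4)=490105 f(22,6)=318230 f(22,8)=170313 f(22,10)=74591 f(22,12)=26333 f(22,14)=7315 f(22,16)=1540 f(22,18)=231 f(22,20)=22 f(22,22)=1
t=23: f(23,-3)=653752 f(23,-1)=1106921 f(23,1)=1251131 f(23,3)=1110417 f(23,5)=808335 f(23,7)=488543 f(23,9)=244904 f(23,11)=100924 f(23,13)=33648 f(23,15)=8855 f(23,17)=1771 f(23,19)=253 f(23,21)=23 f(23,23)=1
t=24: f(24,-4)=653752 f(24,-2)=1760673 f(24,0)=2358052 f(24,2)=2361548 f(24,4)=1918752 f(24,6)=1296878 f(24,8)=733447 f(24,10)=345828 f(24,12)=134572 f(24,14)=42503 f(24,16)=10626 f(24,18)=2024 f(24,20)=276 f(24,22)=24 f(24,24)=1
t=25: f(25,-3)=2414425 f(25,-1)=4118725 f(25,1)=4719600 f(25,3)=4280300 f(25,5)=3215630 f(25,7)=2030325 f(25,9)=1079275 f(25,11)=480400 f(25,13)=177075 f(25,15)=53129 f(25,17)=12650 f(25,19)=2300 f(25,21)=300 f(25,23)=25 f(25,25)=1
t=26: f(26,-4)=2414425 f(26,-2)=6533150 f(26,0)=8838325 f(26,2)=8999900 f(26,4)=7495930 f(26,6)=5245955 f(26,8)=3109600 f(26,10)=1559675 f(26,12)=657475 f(26,14)=230204 f(26,16)=65779 f(26,18)=14950 f(26,20)=2600 f(26,22)=325 f(26,24)=26 f(26,26)=1
t=27: f(27,-3)=8947575 f(27,-1)=15371475 f(27,1)=17838225 f(27,3)=16495830 f(27,5)=12741885 f(27,7)=8355555 f(27,9)=4669275 f(27,11)=2217150 f(27,13)=887679 f(27,15)=295983 f(27,17)=80729 f(27,19)=17550 f(27,21)=2925 f(27,23)=351 f(27,25)=27 f(27,27)=1
t=28: f(28,-4)=8947575 f(28,-2)=24319050 f(28,0)=33209700 f(28,2)=34334055 f(28,4)=29237715 f(28,6)=21097440 f(28,8)=13024830 f(28,10)=6886425 f(28,12)=3104829 f(28,14)=1183662 f(28,16)=376712 f(28,18)=98279 f(28,20)=20475 f(28,22)=3276 f(28,24)=378 f(28,26)=28 f(28,28)=1
Σ_s f(28,s) = 175844430
P = 175844430/268435456 = 87922215/134217728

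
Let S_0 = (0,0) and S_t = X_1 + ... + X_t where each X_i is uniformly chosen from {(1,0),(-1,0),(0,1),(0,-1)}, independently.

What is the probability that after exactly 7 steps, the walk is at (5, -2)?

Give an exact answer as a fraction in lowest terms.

Answer: 21/16384

Derivation:
Let h be the number of horizontal steps (so 7-h are vertical). To end at (5,-2) need (h+5)/2 right-steps and ((7-h)-2)/2 up-steps.
Sum over h with 5 ≤ h ≤ 5, h ≡ 1 (mod 2), 7-h ≡ 0 (mod 2):
h=5: C(7,5)·C(5,5)·C(2,0) = 21·1·1 = 21
Total favorable: 21
Total paths: 4^7 = 16384
P = 21/16384 = 21/16384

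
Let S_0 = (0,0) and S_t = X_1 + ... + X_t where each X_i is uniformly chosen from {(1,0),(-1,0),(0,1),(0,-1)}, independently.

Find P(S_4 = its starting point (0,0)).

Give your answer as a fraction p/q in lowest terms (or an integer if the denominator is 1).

Answer: 9/64

Derivation:
Let h be the number of horizontal steps (so 4-h are vertical). To end at (0,0) need (h+0)/2 right-steps and ((4-h)+0)/2 up-steps.
Sum over h with 0 ≤ h ≤ 4, h ≡ 0 (mod 2), 4-h ≡ 0 (mod 2):
h=0: C(4,0)·C(0,0)·C(4,2) = 1·1·6 = 6
h=2: C(4,2)·C(2,1)·C(2,1) = 6·2·2 = 24
h=4: C(4,4)·C(4,2)·C(0,0) = 1·6·1 = 6
Total favorable: 36
Total paths: 4^4 = 256
P = 36/256 = 9/64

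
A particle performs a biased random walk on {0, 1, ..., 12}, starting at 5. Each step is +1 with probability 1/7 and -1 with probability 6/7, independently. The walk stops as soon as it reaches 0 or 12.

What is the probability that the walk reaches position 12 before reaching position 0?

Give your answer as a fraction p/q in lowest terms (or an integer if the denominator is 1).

Answer: 1555/435356467

Derivation:
Biased walk: p = 1/7, q = 6/7, r = q/p = 6
Gambler's ruin: P(hit 12 before 0 | start at 5) = (1 - r^a)/(1 - r^N)
r^5 = 7776; r^12 = 2176782336
P = (1 - 7776) / (1 - 2176782336) = -7775 / -2176782335 = 1555/435356467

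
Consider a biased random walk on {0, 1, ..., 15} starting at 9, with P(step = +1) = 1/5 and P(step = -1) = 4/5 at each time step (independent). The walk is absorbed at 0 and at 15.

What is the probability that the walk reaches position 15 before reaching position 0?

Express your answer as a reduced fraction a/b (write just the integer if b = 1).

Biased walk: p = 1/5, q = 4/5, r = q/p = 4
Gambler's ruin: P(hit 15 before 0 | start at 9) = (1 - r^a)/(1 - r^N)
r^9 = 262144; r^15 = 1073741824
P = (1 - 262144) / (1 - 1073741824) = -262143 / -1073741823 = 4161/17043521

Answer: 4161/17043521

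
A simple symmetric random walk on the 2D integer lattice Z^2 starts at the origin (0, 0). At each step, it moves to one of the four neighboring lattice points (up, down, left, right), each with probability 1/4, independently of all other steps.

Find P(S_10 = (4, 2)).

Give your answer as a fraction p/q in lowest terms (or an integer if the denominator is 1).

Answer: 4725/524288

Derivation:
Let h be the number of horizontal steps (so 10-h are vertical). To end at (4,2) need (h+4)/2 right-steps and ((10-h)+2)/2 up-steps.
Sum over h with 4 ≤ h ≤ 8, h ≡ 0 (mod 2), 10-h ≡ 0 (mod 2):
h=4: C(10,4)·C(4,4)·C(6,4) = 210·1·15 = 3150
h=6: C(10,6)·C(6,5)·C(4,3) = 210·6·4 = 5040
h=8: C(10,8)·C(8,6)·C(2,2) = 45·28·1 = 1260
Total favorable: 9450
Total paths: 4^10 = 1048576
P = 9450/1048576 = 4725/524288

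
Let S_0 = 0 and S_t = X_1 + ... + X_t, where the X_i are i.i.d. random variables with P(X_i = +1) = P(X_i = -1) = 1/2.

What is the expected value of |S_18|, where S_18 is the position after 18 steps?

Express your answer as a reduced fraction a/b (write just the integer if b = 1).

Answer: 109395/32768

Derivation:
S_18 takes values m ≡ 0 (mod 2) with |m| ≤ 18; P(S_18=m) = C(18,(18+m)/2)/2^18.
Total paths: 2^18 = 262144
Distribution: P(S=-18)=1/262144, P(S=-16)=18/262144, P(S=-14)=153/262144, P(S=-12)=816/262144, P(S=-10)=3060/262144, P(S=-8)=8568/262144, P(S=-6)=18564/262144, P(S=-4)=31824/262144, P(S=-2)=43758/262144, P(S=0)=48620/262144, P(S=2)=43758/262144, P(S=4)=31824/262144, P(S=6)=18564/262144, P(S=8)=8568/262144, P(S=10)=3060/262144, P(S=12)=816/262144, P(S=14)=153/262144, P(S=16)=18/262144, P(S=18)=1/262144
E[|S_18|] = Σ_m |m|·P(S_18=m) = 875160/262144 = 109395/32768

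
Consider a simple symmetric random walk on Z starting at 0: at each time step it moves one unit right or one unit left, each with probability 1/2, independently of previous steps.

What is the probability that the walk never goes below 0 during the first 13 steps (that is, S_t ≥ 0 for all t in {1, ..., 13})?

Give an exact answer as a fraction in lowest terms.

Let f(t,s) = #length-t paths at position s with S_1..S_t all ≥ 0.
f(t,s) = f(t-1,s-1) + f(t-1,s+1) for s ≥ 0; f(t,s) = 0 for s < 0.
t=0: f(0,0)=1
t=1: f(1,1)=1
t=2: f(2,0)=1 f(2,2)=1
t=3: f(3,1)=2 f(3,3)=1
t=4: f(4,0)=2 f(4,2)=3 f(4,4)=1
t=5: f(5,1)=5 f(5,3)=4 f(5,5)=1
t=6: f(6,0)=5 f(6,2)=9 f(6,4)=5 f(6,6)=1
t=7: f(7,1)=14 f(7,3)=14 f(7,5)=6 f(7,7)=1
t=8: f(8,0)=14 f(8,2)=28 f(8,4)=20 f(8,6)=7 f(8,8)=1
t=9: f(9,1)=42 f(9,3)=48 f(9,5)=27 f(9,7)=8 f(9,9)=1
t=10: f(10,0)=42 f(10,2)=90 f(10,4)=75 f(10,6)=35 f(10,8)=9 f(10,10)=1
t=11: f(11,1)=132 f(11,3)=165 f(11,5)=110 f(11,7)=44 f(11,9)=10 f(11,11)=1
t=12: f(12,0)=132 f(12,2)=297 f(12,4)=275 f(12,6)=154 f(12,8)=54 f(12,10)=11 f(12,12)=1
t=13: f(13,1)=429 f(13,3)=572 f(13,5)=429 f(13,7)=208 f(13,9)=65 f(13,11)=12 f(13,13)=1
Σ_s f(13,s) = 1716
P = 1716/8192 = 429/2048

Answer: 429/2048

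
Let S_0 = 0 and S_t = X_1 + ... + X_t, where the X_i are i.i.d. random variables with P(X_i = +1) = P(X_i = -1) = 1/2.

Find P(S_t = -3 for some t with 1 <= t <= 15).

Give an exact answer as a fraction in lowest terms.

Answer: 14893/32768

Derivation:
Count via complement. Let g(t,s) = #length-t paths at position s with S_1..S_t all ≠ -3.
g(t,s) = g(t-1,s-1) + g(t-1,s+1) for s ≠ -3; g(t,-3) = 0.
t=0: g(0,0)=1
t=1: g(1,-1)=1 g(1,1)=1
t=2: g(2,-2)=1 g(2,0)=2 g(2,2)=1
t=3: g(3,-1)=3 g(3,1)=3 g(3,3)=1
t=4: g(4,-2)=3 g(4,0)=6 g(4,2)=4 g(4,4)=1
t=5: g(5,-1)=9 g(5,1)=10 g(5,3)=5 g(5,5)=1
t=6: g(6,-2)=9 g(6,0)=19 g(6,2)=15 g(6,4)=6 g(6,6)=1
t=7: g(7,-1)=28 g(7,1)=34 g(7,3)=21 g(7,5)=7 g(7,7)=1
t=8: g(8,-2)=28 g(8,0)=62 g(8,2)=55 g(8,4)=28 g(8,6)=8 g(8,8)=1
t=9: g(9,-1)=90 g(9,1)=117 g(9,3)=83 g(9,5)=36 g(9,7)=9 g(9,9)=1
t=10: g(10,-2)=90 g(10,0)=207 g(10,2)=200 g(10,4)=119 g(10,6)=45 g(10,8)=10 g(10,10)=1
t=11: g(11,-1)=297 g(11,1)=407 g(11,3)=319 g(11,5)=164 g(11,7)=55 g(11,9)=11 g(11,11)=1
t=12: g(12,-2)=297 g(12,0)=704 g(12,2)=726 g(12,4)=483 g(12,6)=219 g(12,8)=66 g(12,10)=12 g(12,12)=1
t=13: g(13,-1)=1001 g(13,1)=1430 g(13,3)=1209 g(13,5)=702 g(13,7)=285 g(13,9)=78 g(13,11)=13 g(13,13)=1
t=14: g(14,-2)=1001 g(14,0)=2431 g(14,2)=2639 g(14,4)=1911 g(14,6)=987 g(14,8)=363 g(14,10)=91 g(14,12)=14 g(14,14)=1
t=15: g(15,-1)=3432 g(15,1)=5070 g(15,3)=4550 g(15,5)=2898 g(15,7)=1350 g(15,9)=454 g(15,11)=105 g(15,13)=15 g(15,15)=1
Paths never hitting -3: Σ_s g(15,s) = 17875
Paths hitting -3: 2^15 - 17875 = 14893
P = 14893/32768 = 14893/32768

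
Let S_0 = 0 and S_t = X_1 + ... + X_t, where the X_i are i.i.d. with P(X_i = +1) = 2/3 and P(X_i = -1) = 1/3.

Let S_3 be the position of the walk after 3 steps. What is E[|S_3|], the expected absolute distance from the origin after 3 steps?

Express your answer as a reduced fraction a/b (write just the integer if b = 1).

Answer: 5/3

Derivation:
S_3 takes values m ≡ 1 (mod 2) with |m| ≤ 3; P(S_3=m) = C(3,(3+m)/2) · (2/3)^((3+m)/2) · (1/3)^((3-m)/2).
Distribution: P(S=-3)=1/27, P(S=-1)=2/9, P(S=1)=4/9, P(S=3)=8/27
E[|S_3|] = Σ_m |m|·P(S_3=m) = 5/3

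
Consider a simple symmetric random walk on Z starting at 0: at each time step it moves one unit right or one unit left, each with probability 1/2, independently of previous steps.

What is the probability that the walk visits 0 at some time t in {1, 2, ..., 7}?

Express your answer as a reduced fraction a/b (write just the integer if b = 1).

Count via complement. Let g(t,s) = #length-t paths at position s with S_1..S_t all ≠ 0.
g(t,s) = g(t-1,s-1) + g(t-1,s+1) for s ≠ 0; g(t,0) = 0.
t=0: g(0,0)=1
t=1: g(1,-1)=1 g(1,1)=1
t=2: g(2,-2)=1 g(2,2)=1
t=3: g(3,-3)=1 g(3,-1)=1 g(3,1)=1 g(3,3)=1
t=4: g(4,-4)=1 g(4,-2)=2 g(4,2)=2 g(4,4)=1
t=5: g(5,-5)=1 g(5,-3)=3 g(5,-1)=2 g(5,1)=2 g(5,3)=3 g(5,5)=1
t=6: g(6,-6)=1 g(6,-4)=4 g(6,-2)=5 g(6,2)=5 g(6,4)=4 g(6,6)=1
t=7: g(7,-7)=1 g(7,-5)=5 g(7,-3)=9 g(7,-1)=5 g(7,1)=5 g(7,3)=9 g(7,5)=5 g(7,7)=1
Paths never hitting 0: Σ_s g(7,s) = 40
Paths hitting 0: 2^7 - 40 = 88
P = 88/128 = 11/16

Answer: 11/16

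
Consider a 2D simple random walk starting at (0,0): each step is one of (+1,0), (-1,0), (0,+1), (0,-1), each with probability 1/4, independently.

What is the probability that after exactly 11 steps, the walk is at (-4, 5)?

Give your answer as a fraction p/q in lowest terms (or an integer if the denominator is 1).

Let h be the number of horizontal steps (so 11-h are vertical). To end at (-4,5) need (h-4)/2 right-steps and ((11-h)+5)/2 up-steps.
Sum over h with 4 ≤ h ≤ 6, h ≡ 0 (mod 2), 11-h ≡ 1 (mod 2):
h=4: C(11,4)·C(4,0)·C(7,6) = 330·1·7 = 2310
h=6: C(11,6)·C(6,1)·C(5,5) = 462·6·1 = 2772
Total favorable: 5082
Total paths: 4^11 = 4194304
P = 5082/4194304 = 2541/2097152

Answer: 2541/2097152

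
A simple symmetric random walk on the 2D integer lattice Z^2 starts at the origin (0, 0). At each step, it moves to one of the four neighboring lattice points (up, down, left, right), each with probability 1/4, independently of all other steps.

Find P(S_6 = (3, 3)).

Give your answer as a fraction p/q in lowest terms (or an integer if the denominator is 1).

Let h be the number of horizontal steps (so 6-h are vertical). To end at (3,3) need (h+3)/2 right-steps and ((6-h)+3)/2 up-steps.
Sum over h with 3 ≤ h ≤ 3, h ≡ 1 (mod 2), 6-h ≡ 1 (mod 2):
h=3: C(6,3)·C(3,3)·C(3,3) = 20·1·1 = 20
Total favorable: 20
Total paths: 4^6 = 4096
P = 20/4096 = 5/1024

Answer: 5/1024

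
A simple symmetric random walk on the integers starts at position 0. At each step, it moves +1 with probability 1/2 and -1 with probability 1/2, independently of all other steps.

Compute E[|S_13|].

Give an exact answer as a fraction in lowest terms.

Answer: 3003/1024

Derivation:
S_13 takes values m ≡ 1 (mod 2) with |m| ≤ 13; P(S_13=m) = C(13,(13+m)/2)/2^13.
Total paths: 2^13 = 8192
Distribution: P(S=-13)=1/8192, P(S=-11)=13/8192, P(S=-9)=78/8192, P(S=-7)=286/8192, P(S=-5)=715/8192, P(S=-3)=1287/8192, P(S=-1)=1716/8192, P(S=1)=1716/8192, P(S=3)=1287/8192, P(S=5)=715/8192, P(S=7)=286/8192, P(S=9)=78/8192, P(S=11)=13/8192, P(S=13)=1/8192
E[|S_13|] = Σ_m |m|·P(S_13=m) = 24024/8192 = 3003/1024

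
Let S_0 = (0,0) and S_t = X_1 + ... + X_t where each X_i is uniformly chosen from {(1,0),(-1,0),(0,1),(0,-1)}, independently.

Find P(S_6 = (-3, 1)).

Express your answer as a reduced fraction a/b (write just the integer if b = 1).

Answer: 45/2048

Derivation:
Let h be the number of horizontal steps (so 6-h are vertical). To end at (-3,1) need (h-3)/2 right-steps and ((6-h)+1)/2 up-steps.
Sum over h with 3 ≤ h ≤ 5, h ≡ 1 (mod 2), 6-h ≡ 1 (mod 2):
h=3: C(6,3)·C(3,0)·C(3,2) = 20·1·3 = 60
h=5: C(6,5)·C(5,1)·C(1,1) = 6·5·1 = 30
Total favorable: 90
Total paths: 4^6 = 4096
P = 90/4096 = 45/2048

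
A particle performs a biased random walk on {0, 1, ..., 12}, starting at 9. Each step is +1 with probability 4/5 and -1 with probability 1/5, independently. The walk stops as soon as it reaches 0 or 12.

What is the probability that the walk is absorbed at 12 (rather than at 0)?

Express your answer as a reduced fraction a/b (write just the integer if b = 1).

Biased walk: p = 4/5, q = 1/5, r = q/p = 1/4
Gambler's ruin: P(hit 12 before 0 | start at 9) = (1 - r^a)/(1 - r^N)
r^9 = 1/262144; r^12 = 1/16777216
P = (1 - 1/262144) / (1 - 1/16777216) = 262143/262144 / 16777215/16777216 = 266304/266305

Answer: 266304/266305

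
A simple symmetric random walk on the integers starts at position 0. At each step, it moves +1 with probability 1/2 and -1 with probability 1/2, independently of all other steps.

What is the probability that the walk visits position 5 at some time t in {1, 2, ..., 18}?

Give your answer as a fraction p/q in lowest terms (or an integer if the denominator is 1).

Count via complement. Let g(t,s) = #length-t paths at position s with S_1..S_t all ≠ 5.
g(t,s) = g(t-1,s-1) + g(t-1,s+1) for s ≠ 5; g(t,5) = 0.
t=0: g(0,0)=1
t=1: g(1,-1)=1 g(1,1)=1
t=2: g(2,-2)=1 g(2,0)=2 g(2,2)=1
t=3: g(3,-3)=1 g(3,-1)=3 g(3,1)=3 g(3,3)=1
t=4: g(4,-4)=1 g(4,-2)=4 g(4,0)=6 g(4,2)=4 g(4,4)=1
t=5: g(5,-5)=1 g(5,-3)=5 g(5,-1)=10 g(5,1)=10 g(5,3)=5
t=6: g(6,-6)=1 g(6,-4)=6 g(6,-2)=15 g(6,0)=20 g(6,2)=15 g(6,4)=5
t=7: g(7,-7)=1 g(7,-5)=7 g(7,-3)=21 g(7,-1)=35 g(7,1)=35 g(7,3)=20
t=8: g(8,-8)=1 g(8,-6)=8 g(8,-4)=28 g(8,-2)=56 g(8,0)=70 g(8,2)=55 g(8,4)=20
t=9: g(9,-9)=1 g(9,-7)=9 g(9,-5)=36 g(9,-3)=84 g(9,-1)=126 g(9,1)=125 g(9,3)=75
t=10: g(10,-10)=1 g(10,-8)=10 g(10,-6)=45 g(10,-4)=120 g(10,-2)=210 g(10,0)=251 g(10,2)=200 g(10,4)=75
t=11: g(11,-11)=1 g(11,-9)=11 g(11,-7)=55 g(11,-5)=165 g(11,-3)=330 g(11,-1)=461 g(11,1)=451 g(11,3)=275
t=12: g(12,-12)=1 g(12,-10)=12 g(12,-8)=66 g(12,-6)=220 g(12,-4)=495 g(12,-2)=791 g(12,0)=912 g(12,2)=726 g(12,4)=275
t=13: g(13,-13)=1 g(13,-11)=13 g(13,-9)=78 g(13,-7)=286 g(13,-5)=715 g(13,-3)=1286 g(13,-1)=1703 g(13,1)=1638 g(13,3)=1001
t=14: g(14,-14)=1 g(14,-12)=14 g(14,-10)=91 g(14,-8)=364 g(14,-6)=1001 g(14,-4)=2001 g(14,-2)=2989 g(14,0)=3341 g(14,2)=2639 g(14,4)=1001
t=15: g(15,-15)=1 g(15,-13)=15 g(15,-11)=105 g(15,-9)=455 g(15,-7)=1365 g(15,-5)=3002 g(15,-3)=4990 g(15,-1)=6330 g(15,1)=5980 g(15,3)=3640
t=16: g(16,-16)=1 g(16,-14)=16 g(16,-12)=120 g(16,-10)=560 g(16,-8)=1820 g(16,-6)=4367 g(16,-4)=7992 g(16,-2)=11320 g(16,0)=12310 g(16,2)=9620 g(16,4)=3640
t=17: g(17,-17)=1 g(17,-15)=17 g(17,-13)=136 g(17,-11)=680 g(17,-9)=2380 g(17,-7)=6187 g(17,-5)=12359 g(17,-3)=19312 g(17,-1)=23630 g(17,1)=21930 g(17,3)=13260
t=18: g(18,-18)=1 g(18,-16)=18 g(18,-14)=153 g(18,-12)=816 g(18,-10)=3060 g(18,-8)=8567 g(18,-6)=18546 g(18,-4)=31671 g(18,-2)=42942 g(18,0)=45560 g(18,2)=35190 g(18,4)=13260
Paths never hitting 5: Σ_s g(18,s) = 199784
Paths hitting 5: 2^18 - 199784 = 62360
P = 62360/262144 = 7795/32768

Answer: 7795/32768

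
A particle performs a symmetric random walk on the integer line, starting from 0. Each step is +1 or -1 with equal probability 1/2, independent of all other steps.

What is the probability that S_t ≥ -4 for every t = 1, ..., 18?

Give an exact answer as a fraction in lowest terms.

Let f(t,s) = #length-t paths at position s with S_1..S_t all ≥ -4.
f(t,s) = f(t-1,s-1) + f(t-1,s+1) for s ≥ -4; f(t,s) = 0 for s < -4.
t=0: f(0,0)=1
t=1: f(1,-1)=1 f(1,1)=1
t=2: f(2,-2)=1 f(2,0)=2 f(2,2)=1
t=3: f(3,-3)=1 f(3,-1)=3 f(3,1)=3 f(3,3)=1
t=4: f(4,-4)=1 f(4,-2)=4 f(4,0)=6 f(4,2)=4 f(4,4)=1
t=5: f(5,-3)=5 f(5,-1)=10 f(5,1)=10 f(5,3)=5 f(5,5)=1
t=6: f(6,-4)=5 f(6,-2)=15 f(6,0)=20 f(6,2)=15 f(6,4)=6 f(6,6)=1
t=7: f(7,-3)=20 f(7,-1)=35 f(7,1)=35 f(7,3)=21 f(7,5)=7 f(7,7)=1
t=8: f(8,-4)=20 f(8,-2)=55 f(8,0)=70 f(8,2)=56 f(8,4)=28 f(8,6)=8 f(8,8)=1
t=9: f(9,-3)=75 f(9,-1)=125 f(9,1)=126 f(9,3)=84 f(9,5)=36 f(9,7)=9 f(9,9)=1
t=10: f(10,-4)=75 f(10,-2)=200 f(10,0)=251 f(10,2)=210 f(10,4)=120 f(10,6)=45 f(10,8)=10 f(10,10)=1
t=11: f(11,-3)=275 f(11,-1)=451 f(11,1)=461 f(11,3)=330 f(11,5)=165 f(11,7)=55 f(11,9)=11 f(11,11)=1
t=12: f(12,-4)=275 f(12,-2)=726 f(12,0)=912 f(12,2)=791 f(12,4)=495 f(12,6)=220 f(12,8)=66 f(12,10)=12 f(12,12)=1
t=13: f(13,-3)=1001 f(13,-1)=1638 f(13,1)=1703 f(13,3)=1286 f(13,5)=715 f(13,7)=286 f(13,9)=78 f(13,11)=13 f(13,13)=1
t=14: f(14,-4)=1001 f(14,-2)=2639 f(14,0)=3341 f(14,2)=2989 f(14,4)=2001 f(14,6)=1001 f(14,8)=364 f(14,10)=91 f(14,12)=14 f(14,14)=1
t=15: f(15,-3)=3640 f(15,-1)=5980 f(15,1)=6330 f(15,3)=4990 f(15,5)=3002 f(15,7)=1365 f(15,9)=455 f(15,11)=105 f(15,13)=15 f(15,15)=1
t=16: f(16,-4)=3640 f(16,-2)=9620 f(16,0)=12310 f(16,2)=11320 f(16,4)=7992 f(16,6)=4367 f(16,8)=1820 f(16,10)=560 f(16,12)=120 f(16,14)=16 f(16,16)=1
t=17: f(17,-3)=13260 f(17,-1)=21930 f(17,1)=23630 f(17,3)=19312 f(17,5)=12359 f(17,7)=6187 f(17,9)=2380 f(17,11)=680 f(17,13)=136 f(17,15)=17 f(17,17)=1
t=18: f(18,-4)=13260 f(18,-2)=35190 f(18,0)=45560 f(18,2)=42942 f(18,4)=31671 f(18,6)=18546 f(18,8)=8567 f(18,10)=3060 f(18,12)=816 f(18,14)=153 f(18,16)=18 f(18,18)=1
Σ_s f(18,s) = 199784
P = 199784/262144 = 24973/32768

Answer: 24973/32768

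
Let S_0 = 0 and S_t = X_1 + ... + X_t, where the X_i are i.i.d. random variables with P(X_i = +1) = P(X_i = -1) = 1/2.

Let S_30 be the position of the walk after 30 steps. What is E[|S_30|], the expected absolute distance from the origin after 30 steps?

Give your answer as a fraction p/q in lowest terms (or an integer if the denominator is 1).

S_30 takes values m ≡ 0 (mod 2) with |m| ≤ 30; P(S_30=m) = C(30,(30+m)/2)/2^30.
Total paths: 2^30 = 1073741824
Distribution: P(S=-30)=1/1073741824, P(S=-28)=30/1073741824, P(S=-26)=435/1073741824, P(S=-24)=4060/1073741824, P(S=-22)=27405/1073741824, P(S=-20)=142506/1073741824, P(S=-18)=593775/1073741824, P(S=-16)=2035800/1073741824, P(S=-14)=5852925/1073741824, P(S=-12)=14307150/1073741824, P(S=-10)=30045015/1073741824, P(S=-8)=54627300/1073741824, P(S=-6)=86493225/1073741824, P(S=-4)=119759850/1073741824, P(S=-2)=145422675/1073741824, P(S=0)=155117520/1073741824, P(S=2)=145422675/1073741824, P(S=4)=119759850/1073741824, P(S=6)=86493225/1073741824, P(S=8)=54627300/1073741824, P(S=10)=30045015/1073741824, P(S=12)=14307150/1073741824, P(S=14)=5852925/1073741824, P(S=16)=2035800/1073741824, P(S=18)=593775/1073741824, P(S=20)=142506/1073741824, P(S=22)=27405/1073741824, P(S=24)=4060/1073741824, P(S=26)=435/1073741824, P(S=28)=30/1073741824, P(S=30)=1/1073741824
E[|S_30|] = Σ_m |m|·P(S_30=m) = 4653525600/1073741824 = 145422675/33554432

Answer: 145422675/33554432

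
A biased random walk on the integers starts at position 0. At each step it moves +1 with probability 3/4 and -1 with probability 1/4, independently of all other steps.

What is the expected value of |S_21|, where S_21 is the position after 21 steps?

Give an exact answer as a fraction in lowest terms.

S_21 takes values m ≡ 1 (mod 2) with |m| ≤ 21; P(S_21=m) = C(21,(21+m)/2) · (3/4)^((21+m)/2) · (1/4)^((21-m)/2).
Distribution: P(S=-21)=1/4398046511104, P(S=-19)=63/4398046511104, P(S=-17)=945/2199023255552, P(S=-15)=17955/2199023255552, P(S=-13)=484785/4398046511104, P(S=-11)=4944807/4398046511104, P(S=-9)=4944807/549755813888, P(S=-7)=31788045/549755813888, P(S=-5)=667548945/2199023255552, P(S=-3)=2892712095/2199023255552, P(S=-1)=5206881771/1099511627776, P(S=1)=15620645313/1099511627776, P(S=3)=78103226565/2199023255552, P(S=5)=162214393635/2199023255552, P(S=7)=69520454415/549755813888, P(S=9)=97328636181/549755813888, P(S=11)=875957725629/4398046511104, P(S=13)=772903875555/4398046511104, P(S=15)=257634625185/2199023255552, P(S=17)=122037454035/2199023255552, P(S=19)=73222472421/4398046511104, P(S=21)=10460353203/4398046511104
E[|S_21|] = Σ_m |m|·P(S_21=m) = 2892100112013/274877906944

Answer: 2892100112013/274877906944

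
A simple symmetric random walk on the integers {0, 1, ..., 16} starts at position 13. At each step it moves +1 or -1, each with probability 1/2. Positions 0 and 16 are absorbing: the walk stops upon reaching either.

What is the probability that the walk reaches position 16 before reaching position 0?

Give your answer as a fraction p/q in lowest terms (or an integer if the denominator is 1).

Answer: 13/16

Derivation:
Symmetric walk (p = 1/2): the harmonic-function argument gives P(hit 16 before 0 | start at 13) = a/N.
P = 13/16 = 13/16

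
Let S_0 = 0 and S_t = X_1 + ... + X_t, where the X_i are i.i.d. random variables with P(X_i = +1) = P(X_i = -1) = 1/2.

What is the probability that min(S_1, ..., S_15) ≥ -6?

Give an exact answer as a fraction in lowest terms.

Let f(t,s) = #length-t paths at position s with S_1..S_t all ≥ -6.
f(t,s) = f(t-1,s-1) + f(t-1,s+1) for s ≥ -6; f(t,s) = 0 for s < -6.
t=0: f(0,0)=1
t=1: f(1,-1)=1 f(1,1)=1
t=2: f(2,-2)=1 f(2,0)=2 f(2,2)=1
t=3: f(3,-3)=1 f(3,-1)=3 f(3,1)=3 f(3,3)=1
t=4: f(4,-4)=1 f(4,-2)=4 f(4,0)=6 f(4,2)=4 f(4,4)=1
t=5: f(5,-5)=1 f(5,-3)=5 f(5,-1)=10 f(5,1)=10 f(5,3)=5 f(5,5)=1
t=6: f(6,-6)=1 f(6,-4)=6 f(6,-2)=15 f(6,0)=20 f(6,2)=15 f(6,4)=6 f(6,6)=1
t=7: f(7,-5)=7 f(7,-3)=21 f(7,-1)=35 f(7,1)=35 f(7,3)=21 f(7,5)=7 f(7,7)=1
t=8: f(8,-6)=7 f(8,-4)=28 f(8,-2)=56 f(8,0)=70 f(8,2)=56 f(8,4)=28 f(8,6)=8 f(8,8)=1
t=9: f(9,-5)=35 f(9,-3)=84 f(9,-1)=126 f(9,1)=126 f(9,3)=84 f(9,5)=36 f(9,7)=9 f(9,9)=1
t=10: f(10,-6)=35 f(10,-4)=119 f(10,-2)=210 f(10,0)=252 f(10,2)=210 f(10,4)=120 f(10,6)=45 f(10,8)=10 f(10,10)=1
t=11: f(11,-5)=154 f(11,-3)=329 f(11,-1)=462 f(11,1)=462 f(11,3)=330 f(11,5)=165 f(11,7)=55 f(11,9)=11 f(11,11)=1
t=12: f(12,-6)=154 f(12,-4)=483 f(12,-2)=791 f(12,0)=924 f(12,2)=792 f(12,4)=495 f(12,6)=220 f(12,8)=66 f(12,10)=12 f(12,12)=1
t=13: f(13,-5)=637 f(13,-3)=1274 f(13,-1)=1715 f(13,1)=1716 f(13,3)=1287 f(13,5)=715 f(13,7)=286 f(13,9)=78 f(13,11)=13 f(13,13)=1
t=14: f(14,-6)=637 f(14,-4)=1911 f(14,-2)=2989 f(14,0)=3431 f(14,2)=3003 f(14,4)=2002 f(14,6)=1001 f(14,8)=364 f(14,10)=91 f(14,12)=14 f(14,14)=1
t=15: f(15,-5)=2548 f(15,-3)=4900 f(15,-1)=6420 f(15,1)=6434 f(15,3)=5005 f(15,5)=3003 f(15,7)=1365 f(15,9)=455 f(15,11)=105 f(15,13)=15 f(15,15)=1
Σ_s f(15,s) = 30251
P = 30251/32768 = 30251/32768

Answer: 30251/32768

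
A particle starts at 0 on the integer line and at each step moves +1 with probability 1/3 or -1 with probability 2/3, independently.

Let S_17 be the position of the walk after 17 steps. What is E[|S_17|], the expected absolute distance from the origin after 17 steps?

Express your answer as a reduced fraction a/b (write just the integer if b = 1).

S_17 takes values m ≡ 1 (mod 2) with |m| ≤ 17; P(S_17=m) = C(17,(17+m)/2) · (1/3)^((17+m)/2) · (2/3)^((17-m)/2).
Distribution: P(S=-17)=131072/129140163, P(S=-15)=1114112/129140163, P(S=-13)=4456448/129140163, P(S=-11)=11141120/129140163, P(S=-9)=19496960/129140163, P(S=-7)=25346048/129140163, P(S=-5)=25346048/129140163, P(S=-3)=19914752/129140163, P(S=-1)=12446720/129140163, P(S=1)=6223360/129140163, P(S=3)=2489344/129140163, P(S=5)=792064/129140163, P(S=7)=198016/129140163, P(S=9)=38080/129140163, P(S=11)=5440/129140163, P(S=13)=544/129140163, P(S=15)=34/129140163, P(S=17)=1/129140163
E[|S_17|] = Σ_m |m|·P(S_17=m) = 85632247/14348907

Answer: 85632247/14348907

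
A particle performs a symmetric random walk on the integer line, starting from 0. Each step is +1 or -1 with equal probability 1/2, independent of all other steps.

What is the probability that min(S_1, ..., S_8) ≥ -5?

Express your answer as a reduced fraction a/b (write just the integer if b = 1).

Let f(t,s) = #length-t paths at position s with S_1..S_t all ≥ -5.
f(t,s) = f(t-1,s-1) + f(t-1,s+1) for s ≥ -5; f(t,s) = 0 for s < -5.
t=0: f(0,0)=1
t=1: f(1,-1)=1 f(1,1)=1
t=2: f(2,-2)=1 f(2,0)=2 f(2,2)=1
t=3: f(3,-3)=1 f(3,-1)=3 f(3,1)=3 f(3,3)=1
t=4: f(4,-4)=1 f(4,-2)=4 f(4,0)=6 f(4,2)=4 f(4,4)=1
t=5: f(5,-5)=1 f(5,-3)=5 f(5,-1)=10 f(5,1)=10 f(5,3)=5 f(5,5)=1
t=6: f(6,-4)=6 f(6,-2)=15 f(6,0)=20 f(6,2)=15 f(6,4)=6 f(6,6)=1
t=7: f(7,-5)=6 f(7,-3)=21 f(7,-1)=35 f(7,1)=35 f(7,3)=21 f(7,5)=7 f(7,7)=1
t=8: f(8,-4)=27 f(8,-2)=56 f(8,0)=70 f(8,2)=56 f(8,4)=28 f(8,6)=8 f(8,8)=1
Σ_s f(8,s) = 246
P = 246/256 = 123/128

Answer: 123/128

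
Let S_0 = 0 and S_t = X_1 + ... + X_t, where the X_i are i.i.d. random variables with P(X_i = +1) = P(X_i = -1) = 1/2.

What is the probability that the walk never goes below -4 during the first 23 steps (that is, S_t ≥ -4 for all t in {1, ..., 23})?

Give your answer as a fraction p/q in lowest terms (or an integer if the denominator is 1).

Let f(t,s) = #length-t paths at position s with S_1..S_t all ≥ -4.
f(t,s) = f(t-1,s-1) + f(t-1,s+1) for s ≥ -4; f(t,s) = 0 for s < -4.
t=0: f(0,0)=1
t=1: f(1,-1)=1 f(1,1)=1
t=2: f(2,-2)=1 f(2,0)=2 f(2,2)=1
t=3: f(3,-3)=1 f(3,-1)=3 f(3,1)=3 f(3,3)=1
t=4: f(4,-4)=1 f(4,-2)=4 f(4,0)=6 f(4,2)=4 f(4,4)=1
t=5: f(5,-3)=5 f(5,-1)=10 f(5,1)=10 f(5,3)=5 f(5,5)=1
t=6: f(6,-4)=5 f(6,-2)=15 f(6,0)=20 f(6,2)=15 f(6,4)=6 f(6,6)=1
t=7: f(7,-3)=20 f(7,-1)=35 f(7,1)=35 f(7,3)=21 f(7,5)=7 f(7,7)=1
t=8: f(8,-4)=20 f(8,-2)=55 f(8,0)=70 f(8,2)=56 f(8,4)=28 f(8,6)=8 f(8,8)=1
t=9: f(9,-3)=75 f(9,-1)=125 f(9,1)=126 f(9,3)=84 f(9,5)=36 f(9,7)=9 f(9,9)=1
t=10: f(10,-4)=75 f(10,-2)=200 f(10,0)=251 f(10,2)=210 f(10,4)=120 f(10,6)=45 f(10,8)=10 f(10,10)=1
t=11: f(11,-3)=275 f(11,-1)=451 f(11,1)=461 f(11,3)=330 f(11,5)=165 f(11,7)=55 f(11,9)=11 f(11,11)=1
t=12: f(12,-4)=275 f(12,-2)=726 f(12,0)=912 f(12,2)=791 f(12,4)=495 f(12,6)=220 f(12,8)=66 f(12,10)=12 f(12,12)=1
t=13: f(13,-3)=1001 f(13,-1)=1638 f(13,1)=1703 f(13,3)=1286 f(13,5)=715 f(13,7)=286 f(13,9)=78 f(13,11)=13 f(13,13)=1
t=14: f(14,-4)=1001 f(14,-2)=2639 f(14,0)=3341 f(14,2)=2989 f(14,4)=2001 f(14,6)=1001 f(14,8)=364 f(14,10)=91 f(14,12)=14 f(14,14)=1
t=15: f(15,-3)=3640 f(15,-1)=5980 f(15,1)=6330 f(15,3)=4990 f(15,5)=3002 f(15,7)=1365 f(15,9)=455 f(15,11)=105 f(15,13)=15 f(15,15)=1
t=16: f(16,-4)=3640 f(16,-2)=9620 f(16,0)=12310 f(16,2)=11320 f(16,4)=7992 f(16,6)=4367 f(16,8)=1820 f(16,10)=560 f(16,12)=120 f(16,14)=16 f(16,16)=1
t=17: f(17,-3)=13260 f(17,-1)=21930 f(17,1)=23630 f(17,3)=19312 f(17,5)=12359 f(17,7)=6187 f(17,9)=2380 f(17,11)=680 f(17,13)=136 f(17,15)=17 f(17,17)=1
t=18: f(18,-4)=13260 f(18,-2)=35190 f(18,0)=45560 f(18,2)=42942 f(18,4)=31671 f(18,6)=18546 f(18,8)=8567 f(18,10)=3060 f(18,12)=816 f(18,14)=153 f(18,16)=18 f(18,18)=1
t=19: f(19,-3)=48450 f(19,-1)=80750 f(19,1)=88502 f(19,3)=74613 f(19,5)=50217 f(19,7)=27113 f(19,9)=11627 f(19,11)=3876 f(19,13)=969 f(19,15)=171 f(19,17)=19 f(19,19)=1
t=20: f(20,-4)=48450 f(20,-2)=129200 f(20,0)=169252 f(20,2)=163115 f(20,4)=124830 f(20,6)=77330 f(20,8)=38740 f(20,10)=15503 f(20,12)=4845 f(20,14)=1140 f(20,16)=190 f(20,18)=20 f(20,20)=1
t=21: f(21,-3)=177650 f(21,-1)=298452 f(21,1)=332367 f(21,3)=287945 f(21,5)=202160 f(21,7)=116070 f(21,9)=54243 f(21,11)=20348 f(21,13)=5985 f(21,15)=1330 f(21,17)=210 f(21,19)=21 f(21,21)=1
t=22: f(22,-4)=177650 f(22,-2)=476102 f(22,0)=630819 f(22,2)=620312 f(22,4)=490105 f(22,6)=318230 f(22,8)=170313 f(22,10)=74591 f(22,12)=26333 f(22,14)=7315 f(22,16)=1540 f(22,18)=231 f(22,20)=22 f(22,22)=1
t=23: f(23,-3)=653752 f(23,-1)=1106921 f(23,1)=1251131 f(23,3)=1110417 f(23,5)=808335 f(23,7)=488543 f(23,9)=244904 f(23,11)=100924 f(23,13)=33648 f(23,15)=8855 f(23,17)=1771 f(23,19)=253 f(23,21)=23 f(23,23)=1
Σ_s f(23,s) = 5809478
P = 5809478/8388608 = 2904739/4194304

Answer: 2904739/4194304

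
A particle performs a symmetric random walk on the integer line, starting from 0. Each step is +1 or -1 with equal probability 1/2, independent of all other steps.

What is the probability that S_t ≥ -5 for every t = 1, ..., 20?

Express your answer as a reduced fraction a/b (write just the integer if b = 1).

Let f(t,s) = #length-t paths at position s with S_1..S_t all ≥ -5.
f(t,s) = f(t-1,s-1) + f(t-1,s+1) for s ≥ -5; f(t,s) = 0 for s < -5.
t=0: f(0,0)=1
t=1: f(1,-1)=1 f(1,1)=1
t=2: f(2,-2)=1 f(2,0)=2 f(2,2)=1
t=3: f(3,-3)=1 f(3,-1)=3 f(3,1)=3 f(3,3)=1
t=4: f(4,-4)=1 f(4,-2)=4 f(4,0)=6 f(4,2)=4 f(4,4)=1
t=5: f(5,-5)=1 f(5,-3)=5 f(5,-1)=10 f(5,1)=10 f(5,3)=5 f(5,5)=1
t=6: f(6,-4)=6 f(6,-2)=15 f(6,0)=20 f(6,2)=15 f(6,4)=6 f(6,6)=1
t=7: f(7,-5)=6 f(7,-3)=21 f(7,-1)=35 f(7,1)=35 f(7,3)=21 f(7,5)=7 f(7,7)=1
t=8: f(8,-4)=27 f(8,-2)=56 f(8,0)=70 f(8,2)=56 f(8,4)=28 f(8,6)=8 f(8,8)=1
t=9: f(9,-5)=27 f(9,-3)=83 f(9,-1)=126 f(9,1)=126 f(9,3)=84 f(9,5)=36 f(9,7)=9 f(9,9)=1
t=10: f(10,-4)=110 f(10,-2)=209 f(10,0)=252 f(10,2)=210 f(10,4)=120 f(10,6)=45 f(10,8)=10 f(10,10)=1
t=11: f(11,-5)=110 f(11,-3)=319 f(11,-1)=461 f(11,1)=462 f(11,3)=330 f(11,5)=165 f(11,7)=55 f(11,9)=11 f(11,11)=1
t=12: f(12,-4)=429 f(12,-2)=780 f(12,0)=923 f(12,2)=792 f(12,4)=495 f(12,6)=220 f(12,8)=66 f(12,10)=12 f(12,12)=1
t=13: f(13,-5)=429 f(13,-3)=1209 f(13,-1)=1703 f(13,1)=1715 f(13,3)=1287 f(13,5)=715 f(13,7)=286 f(13,9)=78 f(13,11)=13 f(13,13)=1
t=14: f(14,-4)=1638 f(14,-2)=2912 f(14,0)=3418 f(14,2)=3002 f(14,4)=2002 f(14,6)=1001 f(14,8)=364 f(14,10)=91 f(14,12)=14 f(14,14)=1
t=15: f(15,-5)=1638 f(15,-3)=4550 f(15,-1)=6330 f(15,1)=6420 f(15,3)=5004 f(15,5)=3003 f(15,7)=1365 f(15,9)=455 f(15,11)=105 f(15,13)=15 f(15,15)=1
t=16: f(16,-4)=6188 f(16,-2)=10880 f(16,0)=12750 f(16,2)=11424 f(16,4)=8007 f(16,6)=4368 f(16,8)=1820 f(16,10)=560 f(16,12)=120 f(16,14)=16 f(16,16)=1
t=17: f(17,-5)=6188 f(17,-3)=17068 f(17,-1)=23630 f(17,1)=24174 f(17,3)=19431 f(17,5)=12375 f(17,7)=6188 f(17,9)=2380 f(17,11)=680 f(17,13)=136 f(17,15)=17 f(17,17)=1
t=18: f(18,-4)=23256 f(18,-2)=40698 f(18,0)=47804 f(18,2)=43605 f(18,4)=31806 f(18,6)=18563 f(18,8)=8568 f(18,10)=3060 f(18,12)=816 f(18,14)=153 f(18,16)=18 f(18,18)=1
t=19: f(19,-5)=23256 f(19,-3)=63954 f(19,-1)=88502 f(19,1)=91409 f(19,3)=75411 f(19,5)=50369 f(19,7)=27131 f(19,9)=11628 f(19,11)=3876 f(19,13)=969 f(19,15)=171 f(19,17)=19 f(19,19)=1
t=20: f(20,-4)=87210 f(20,-2)=152456 f(20,0)=179911 f(20,2)=166820 f(20,4)=125780 f(20,6)=77500 f(20,8)=38759 f(20,10)=15504 f(20,12)=4845 f(20,14)=1140 f(20,16)=190 f(20,18)=20 f(20,20)=1
Σ_s f(20,s) = 850136
P = 850136/1048576 = 106267/131072

Answer: 106267/131072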